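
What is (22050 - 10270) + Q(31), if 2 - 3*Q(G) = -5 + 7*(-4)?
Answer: 35375/3 ≈ 11792.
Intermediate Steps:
Q(G) = 35/3 (Q(G) = 2/3 - (-5 + 7*(-4))/3 = 2/3 - (-5 - 28)/3 = 2/3 - 1/3*(-33) = 2/3 + 11 = 35/3)
(22050 - 10270) + Q(31) = (22050 - 10270) + 35/3 = 11780 + 35/3 = 35375/3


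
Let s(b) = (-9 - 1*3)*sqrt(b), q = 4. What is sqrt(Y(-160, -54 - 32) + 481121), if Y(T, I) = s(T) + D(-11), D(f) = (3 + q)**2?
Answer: sqrt(481170 - 48*I*sqrt(10)) ≈ 693.66 - 0.11*I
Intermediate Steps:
D(f) = 49 (D(f) = (3 + 4)**2 = 7**2 = 49)
s(b) = -12*sqrt(b) (s(b) = (-9 - 3)*sqrt(b) = -12*sqrt(b))
Y(T, I) = 49 - 12*sqrt(T) (Y(T, I) = -12*sqrt(T) + 49 = 49 - 12*sqrt(T))
sqrt(Y(-160, -54 - 32) + 481121) = sqrt((49 - 48*I*sqrt(10)) + 481121) = sqrt(481170 - 48*I*sqrt(10))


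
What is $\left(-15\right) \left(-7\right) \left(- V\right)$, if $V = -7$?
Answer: $735$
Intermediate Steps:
$\left(-15\right) \left(-7\right) \left(- V\right) = \left(-15\right) \left(-7\right) \left(\left(-1\right) \left(-7\right)\right) = 105 \cdot 7 = 735$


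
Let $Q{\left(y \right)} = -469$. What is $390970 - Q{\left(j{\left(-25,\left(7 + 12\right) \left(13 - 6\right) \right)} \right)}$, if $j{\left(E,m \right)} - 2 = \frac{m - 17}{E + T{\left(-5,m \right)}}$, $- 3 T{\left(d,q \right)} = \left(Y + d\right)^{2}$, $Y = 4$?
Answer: $391439$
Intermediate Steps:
$T{\left(d,q \right)} = - \frac{\left(4 + d\right)^{2}}{3}$
$j{\left(E,m \right)} = 2 + \frac{-17 + m}{- \frac{1}{3} + E}$ ($j{\left(E,m \right)} = 2 + \frac{m - 17}{E - \frac{\left(4 - 5\right)^{2}}{3}} = 2 + \frac{-17 + m}{E - \frac{\left(-1\right)^{2}}{3}} = 2 + \frac{-17 + m}{E - \frac{1}{3}} = 2 + \frac{-17 + m}{- \frac{1}{3} + E}$)
$390970 - Q{\left(j{\left(-25,\left(7 + 12\right) \left(13 - 6\right) \right)} \right)} = 390970 - -469 = 390970 + 469 = 391439$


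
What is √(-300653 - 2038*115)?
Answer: 3*I*√59447 ≈ 731.45*I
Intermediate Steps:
√(-300653 - 2038*115) = √(-300653 - 234370) = √(-535023) = 3*I*√59447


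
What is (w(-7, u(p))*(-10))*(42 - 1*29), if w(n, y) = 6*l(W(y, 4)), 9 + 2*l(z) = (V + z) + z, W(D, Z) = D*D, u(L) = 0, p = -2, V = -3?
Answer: 4680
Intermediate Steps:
W(D, Z) = D**2
l(z) = -6 + z (l(z) = -9/2 + ((-3 + z) + z)/2 = -9/2 + (-3 + 2*z)/2 = -9/2 + (-3/2 + z) = -6 + z)
w(n, y) = -36 + 6*y**2 (w(n, y) = 6*(-6 + y**2) = -36 + 6*y**2)
(w(-7, u(p))*(-10))*(42 - 1*29) = ((-36 + 6*0**2)*(-10))*(42 - 1*29) = ((-36 + 6*0)*(-10))*(42 - 29) = ((-36 + 0)*(-10))*13 = -36*(-10)*13 = 360*13 = 4680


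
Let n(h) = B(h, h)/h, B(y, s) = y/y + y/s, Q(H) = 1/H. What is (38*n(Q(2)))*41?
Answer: 6232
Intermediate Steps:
B(y, s) = 1 + y/s
n(h) = 2/h (n(h) = ((h + h)/h)/h = ((2*h)/h)/h = 2/h)
(38*n(Q(2)))*41 = (38*(2/(1/2)))*41 = (38*(2/(½)))*41 = (38*(2*2))*41 = (38*4)*41 = 152*41 = 6232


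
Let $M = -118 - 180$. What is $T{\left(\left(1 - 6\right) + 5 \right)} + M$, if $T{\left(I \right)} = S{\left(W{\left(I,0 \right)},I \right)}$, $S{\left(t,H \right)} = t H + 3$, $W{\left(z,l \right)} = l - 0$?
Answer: $-295$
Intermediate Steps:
$W{\left(z,l \right)} = l$ ($W{\left(z,l \right)} = l + 0 = l$)
$M = -298$ ($M = -118 - 180 = -298$)
$S{\left(t,H \right)} = 3 + H t$ ($S{\left(t,H \right)} = H t + 3 = 3 + H t$)
$T{\left(I \right)} = 3$ ($T{\left(I \right)} = 3 + I 0 = 3 + 0 = 3$)
$T{\left(\left(1 - 6\right) + 5 \right)} + M = 3 - 298 = -295$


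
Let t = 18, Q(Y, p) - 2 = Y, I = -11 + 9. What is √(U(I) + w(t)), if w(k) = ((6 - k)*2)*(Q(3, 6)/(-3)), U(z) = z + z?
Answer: 6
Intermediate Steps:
I = -2
Q(Y, p) = 2 + Y
U(z) = 2*z
w(k) = -20 + 10*k/3 (w(k) = ((6 - k)*2)*((2 + 3)/(-3)) = (12 - 2*k)*(5*(-⅓)) = (12 - 2*k)*(-5/3) = -20 + 10*k/3)
√(U(I) + w(t)) = √(2*(-2) + (-20 + (10/3)*18)) = √(-4 + (-20 + 60)) = √(-4 + 40) = √36 = 6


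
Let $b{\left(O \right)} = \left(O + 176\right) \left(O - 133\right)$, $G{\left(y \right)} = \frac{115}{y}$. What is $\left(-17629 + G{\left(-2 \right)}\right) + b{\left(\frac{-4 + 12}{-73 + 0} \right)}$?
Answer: $- \frac{438035277}{10658} \approx -41099.0$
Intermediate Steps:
$b{\left(O \right)} = \left(-133 + O\right) \left(176 + O\right)$ ($b{\left(O \right)} = \left(176 + O\right) \left(-133 + O\right) = \left(-133 + O\right) \left(176 + O\right)$)
$\left(-17629 + G{\left(-2 \right)}\right) + b{\left(\frac{-4 + 12}{-73 + 0} \right)} = \left(-17629 + \frac{115}{-2}\right) + \left(-23408 + \left(\frac{-4 + 12}{-73 + 0}\right)^{2} + 43 \frac{-4 + 12}{-73 + 0}\right) = \left(-17629 + 115 \left(- \frac{1}{2}\right)\right) + \left(-23408 + \left(\frac{8}{-73}\right)^{2} + 43 \frac{8}{-73}\right) = \left(-17629 - \frac{115}{2}\right) + \left(-23408 + \left(8 \left(- \frac{1}{73}\right)\right)^{2} + 43 \cdot 8 \left(- \frac{1}{73}\right)\right) = - \frac{35373}{2} + \left(-23408 + \left(- \frac{8}{73}\right)^{2} + 43 \left(- \frac{8}{73}\right)\right) = - \frac{35373}{2} - \frac{124766280}{5329} = - \frac{438035277}{10658}$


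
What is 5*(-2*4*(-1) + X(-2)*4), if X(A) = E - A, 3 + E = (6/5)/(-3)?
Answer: 12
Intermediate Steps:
E = -17/5 (E = -3 + (6/5)/(-3) = -3 + (6*(⅕))*(-⅓) = -3 + (6/5)*(-⅓) = -3 - ⅖ = -17/5 ≈ -3.4000)
X(A) = -17/5 - A
5*(-2*4*(-1) + X(-2)*4) = 5*(-2*4*(-1) + (-17/5 - 1*(-2))*4) = 5*(-8*(-1) + (-17/5 + 2)*4) = 5*(8 - 7/5*4) = 5*(8 - 28/5) = 5*(12/5) = 12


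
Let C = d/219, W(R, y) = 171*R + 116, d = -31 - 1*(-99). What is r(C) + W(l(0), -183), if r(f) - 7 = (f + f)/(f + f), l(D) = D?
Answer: 124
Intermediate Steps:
d = 68 (d = -31 + 99 = 68)
W(R, y) = 116 + 171*R
C = 68/219 ≈ 0.31050
r(f) = 8 (r(f) = 7 + (f + f)/(f + f) = 7 + (2*f)/((2*f)) = 7 + (2*f)*(1/(2*f)) = 7 + 1 = 8)
r(C) + W(l(0), -183) = 8 + (116 + 171*0) = 8 + (116 + 0) = 8 + 116 = 124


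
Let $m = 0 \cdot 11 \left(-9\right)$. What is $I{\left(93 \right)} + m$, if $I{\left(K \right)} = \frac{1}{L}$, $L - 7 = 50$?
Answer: $\frac{1}{57} \approx 0.017544$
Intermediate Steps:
$L = 57$ ($L = 7 + 50 = 57$)
$m = 0$ ($m = 0 \left(-9\right) = 0$)
$I{\left(K \right)} = \frac{1}{57}$
$I{\left(93 \right)} + m = \frac{1}{57} + 0 = \frac{1}{57}$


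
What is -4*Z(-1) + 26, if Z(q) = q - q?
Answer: 26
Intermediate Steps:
Z(q) = 0
-4*Z(-1) + 26 = -4*0 + 26 = 0 + 26 = 26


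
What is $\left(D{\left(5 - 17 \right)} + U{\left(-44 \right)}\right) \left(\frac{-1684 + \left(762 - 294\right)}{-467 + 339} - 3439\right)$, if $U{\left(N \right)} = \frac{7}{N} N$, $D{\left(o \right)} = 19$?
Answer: $-89167$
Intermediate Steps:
$U{\left(N \right)} = 7$
$\left(D{\left(5 - 17 \right)} + U{\left(-44 \right)}\right) \left(\frac{-1684 + \left(762 - 294\right)}{-467 + 339} - 3439\right) = \left(19 + 7\right) \left(\frac{-1684 + \left(762 - 294\right)}{-467 + 339} - 3439\right) = 26 \left(\frac{-1684 + \left(762 - 294\right)}{-128} - 3439\right) = 26 \left(\left(-1684 + 468\right) \left(- \frac{1}{128}\right) - 3439\right) = 26 \left(\left(-1216\right) \left(- \frac{1}{128}\right) - 3439\right) = 26 \left(\frac{19}{2} - 3439\right) = 26 \left(- \frac{6859}{2}\right) = -89167$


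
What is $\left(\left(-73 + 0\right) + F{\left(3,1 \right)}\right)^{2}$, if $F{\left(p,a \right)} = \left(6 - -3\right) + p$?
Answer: $3721$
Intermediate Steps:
$F{\left(p,a \right)} = 9 + p$ ($F{\left(p,a \right)} = \left(6 + 3\right) + p = 9 + p$)
$\left(\left(-73 + 0\right) + F{\left(3,1 \right)}\right)^{2} = \left(\left(-73 + 0\right) + \left(9 + 3\right)\right)^{2} = \left(-73 + 12\right)^{2} = \left(-61\right)^{2} = 3721$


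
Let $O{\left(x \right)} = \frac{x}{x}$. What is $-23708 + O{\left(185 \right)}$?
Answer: $-23707$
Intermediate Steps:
$O{\left(x \right)} = 1$
$-23708 + O{\left(185 \right)} = -23708 + 1 = -23707$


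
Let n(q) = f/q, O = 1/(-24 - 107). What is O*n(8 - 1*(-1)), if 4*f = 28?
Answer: -7/1179 ≈ -0.0059372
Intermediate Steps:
f = 7 (f = (¼)*28 = 7)
O = -1/131 (O = 1/(-131) = -1/131 ≈ -0.0076336)
n(q) = 7/q
O*n(8 - 1*(-1)) = -7/(131*(8 - 1*(-1))) = -7/(131*(8 + 1)) = -7/(131*9) = -1/131*7/9 = -7/1179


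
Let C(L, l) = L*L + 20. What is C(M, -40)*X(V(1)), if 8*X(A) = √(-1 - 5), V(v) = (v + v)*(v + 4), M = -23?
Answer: 549*I*√6/8 ≈ 168.1*I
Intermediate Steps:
V(v) = 2*v*(4 + v) (V(v) = (2*v)*(4 + v) = 2*v*(4 + v))
X(A) = I*√6/8 (X(A) = √(-1 - 5)/8 = √(-6)/8 = (I*√6)/8 = I*√6/8)
C(L, l) = 20 + L² (C(L, l) = L² + 20 = 20 + L²)
C(M, -40)*X(V(1)) = (20 + (-23)²)*(I*√6/8) = (20 + 529)*(I*√6/8) = 549*(I*√6/8) = 549*I*√6/8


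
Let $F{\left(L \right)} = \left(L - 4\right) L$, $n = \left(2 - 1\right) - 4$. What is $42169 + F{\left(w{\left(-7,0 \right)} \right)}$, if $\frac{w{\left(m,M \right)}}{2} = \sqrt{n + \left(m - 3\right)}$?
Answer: $42117 - 8 i \sqrt{13} \approx 42117.0 - 28.844 i$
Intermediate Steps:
$n = -3$ ($n = 1 - 4 = -3$)
$w{\left(m,M \right)} = 2 \sqrt{-6 + m}$ ($w{\left(m,M \right)} = 2 \sqrt{-3 + \left(m - 3\right)} = 2 \sqrt{-3 + \left(-3 + m\right)} = 2 \sqrt{-6 + m}$)
$F{\left(L \right)} = L \left(-4 + L\right)$ ($F{\left(L \right)} = \left(-4 + L\right) L = L \left(-4 + L\right)$)
$42169 + F{\left(w{\left(-7,0 \right)} \right)} = 42169 + 2 \sqrt{-6 - 7} \left(-4 + 2 \sqrt{-6 - 7}\right) = 42169 + 2 \sqrt{-13} \left(-4 + 2 \sqrt{-13}\right) = 42169 + 2 i \sqrt{13} \left(-4 + 2 i \sqrt{13}\right)$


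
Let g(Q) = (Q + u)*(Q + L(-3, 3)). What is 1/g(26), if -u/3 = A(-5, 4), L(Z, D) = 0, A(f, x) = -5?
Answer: 1/1066 ≈ 0.00093809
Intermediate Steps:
u = 15 (u = -3*(-5) = 15)
g(Q) = Q*(15 + Q) (g(Q) = (Q + 15)*(Q + 0) = (15 + Q)*Q = Q*(15 + Q))
1/g(26) = 1/(26*(15 + 26)) = 1/(26*41) = 1/1066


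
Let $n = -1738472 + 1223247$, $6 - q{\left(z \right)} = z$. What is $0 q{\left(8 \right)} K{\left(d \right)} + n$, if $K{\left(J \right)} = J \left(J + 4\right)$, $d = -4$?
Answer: $-515225$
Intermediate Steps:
$q{\left(z \right)} = 6 - z$
$K{\left(J \right)} = J \left(4 + J\right)$
$n = -515225$
$0 q{\left(8 \right)} K{\left(d \right)} + n = 0 \left(6 - 8\right) \left(- 4 \left(4 - 4\right)\right) - 515225 = 0 \left(6 - 8\right) \left(\left(-4\right) 0\right) - 515225 = 0 \left(-2\right) 0 - 515225 = 0 \cdot 0 - 515225 = 0 - 515225 = -515225$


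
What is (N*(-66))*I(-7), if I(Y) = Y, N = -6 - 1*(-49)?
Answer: 19866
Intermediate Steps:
N = 43 (N = -6 + 49 = 43)
(N*(-66))*I(-7) = (43*(-66))*(-7) = -2838*(-7) = 19866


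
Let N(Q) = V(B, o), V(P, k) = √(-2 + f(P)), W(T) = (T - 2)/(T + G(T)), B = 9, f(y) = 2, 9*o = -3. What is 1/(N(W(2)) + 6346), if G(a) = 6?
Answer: 1/6346 ≈ 0.00015758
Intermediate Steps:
o = -⅓ (o = (⅑)*(-3) = -⅓ ≈ -0.33333)
W(T) = (-2 + T)/(6 + T) (W(T) = (T - 2)/(T + 6) = (-2 + T)/(6 + T))
V(P, k) = 0 (V(P, k) = √(-2 + 2) = √0 = 0)
N(Q) = 0
1/(N(W(2)) + 6346) = 1/(0 + 6346) = 1/6346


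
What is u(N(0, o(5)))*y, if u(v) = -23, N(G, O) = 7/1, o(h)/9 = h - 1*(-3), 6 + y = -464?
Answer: 10810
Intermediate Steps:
y = -470 (y = -6 - 464 = -470)
o(h) = 27 + 9*h (o(h) = 9*(h - 1*(-3)) = 9*(h + 3) = 9*(3 + h) = 27 + 9*h)
N(G, O) = 7 (N(G, O) = 7*1 = 7)
u(N(0, o(5)))*y = -23*(-470) = 10810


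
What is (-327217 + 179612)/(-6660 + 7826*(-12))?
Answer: 147605/100572 ≈ 1.4677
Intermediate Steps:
(-327217 + 179612)/(-6660 + 7826*(-12)) = -147605/(-6660 - 93912) = -147605/(-100572) = -147605*(-1/100572) = 147605/100572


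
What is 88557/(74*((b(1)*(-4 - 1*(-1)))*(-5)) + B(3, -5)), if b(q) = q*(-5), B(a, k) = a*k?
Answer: -4217/265 ≈ -15.913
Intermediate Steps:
b(q) = -5*q
88557/(74*((b(1)*(-4 - 1*(-1)))*(-5)) + B(3, -5)) = 88557/(74*(((-5*1)*(-4 - 1*(-1)))*(-5)) + 3*(-5)) = 88557/(74*(-5*(-4 + 1)*(-5)) - 15) = 88557/(74*(-5*(-3)*(-5)) - 15) = 88557/(74*(15*(-5)) - 15) = 88557/(74*(-75) - 15) = 88557/(-5550 - 15) = 88557/(-5565) = 88557*(-1/5565) = -4217/265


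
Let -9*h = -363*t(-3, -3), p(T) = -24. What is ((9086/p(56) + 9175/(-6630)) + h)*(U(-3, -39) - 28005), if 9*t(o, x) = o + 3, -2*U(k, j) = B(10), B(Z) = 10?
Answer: 4704153455/442 ≈ 1.0643e+7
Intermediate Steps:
U(k, j) = -5 (U(k, j) = -1/2*10 = -5)
t(o, x) = 1/3 + o/9 (t(o, x) = (o + 3)/9 = (3 + o)/9 = 1/3 + o/9)
h = 0 (h = -(-121)*(1/3 + (1/9)*(-3))/3 = -(-121)*(1/3 - 1/3)/3 = -(-121)*0/3 = -1/9*0 = 0)
((9086/p(56) + 9175/(-6630)) + h)*(U(-3, -39) - 28005) = ((9086/(-24) + 9175/(-6630)) + 0)*(-5 - 28005) = ((9086*(-1/24) + 9175*(-1/6630)) + 0)*(-28010) = ((-4543/12 - 1835/1326) + 0)*(-28010) = (-335891/884 + 0)*(-28010) = -335891/884*(-28010) = 4704153455/442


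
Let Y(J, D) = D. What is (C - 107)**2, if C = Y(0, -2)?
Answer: 11881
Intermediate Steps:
C = -2
(C - 107)**2 = (-2 - 107)**2 = (-109)**2 = 11881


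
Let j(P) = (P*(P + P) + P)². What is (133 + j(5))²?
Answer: 9972964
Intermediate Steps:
j(P) = (P + 2*P²)² (j(P) = (P*(2*P) + P)² = (2*P² + P)² = (P + 2*P²)²)
(133 + j(5))² = (133 + 5²*(1 + 2*5)²)² = (133 + 25*(1 + 10)²)² = (133 + 25*11²)² = (133 + 25*121)² = (133 + 3025)² = 3158² = 9972964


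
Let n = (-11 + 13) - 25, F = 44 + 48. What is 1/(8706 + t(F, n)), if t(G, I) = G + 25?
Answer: 1/8823 ≈ 0.00011334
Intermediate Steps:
F = 92
n = -23 (n = 2 - 25 = -23)
t(G, I) = 25 + G
1/(8706 + t(F, n)) = 1/(8706 + (25 + 92)) = 1/(8706 + 117) = 1/8823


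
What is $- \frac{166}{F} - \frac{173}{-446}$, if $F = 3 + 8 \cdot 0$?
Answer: $- \frac{73517}{1338} \approx -54.945$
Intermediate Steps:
$F = 3$ ($F = 3 + 0 = 3$)
$- \frac{166}{F} - \frac{173}{-446} = - \frac{166}{3} - \frac{173}{-446} = \left(-166\right) \frac{1}{3} - - \frac{173}{446} = - \frac{166}{3} + \frac{173}{446} = - \frac{73517}{1338}$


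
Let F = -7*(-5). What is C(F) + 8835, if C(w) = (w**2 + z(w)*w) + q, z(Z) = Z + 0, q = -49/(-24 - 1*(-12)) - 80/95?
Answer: 2573719/228 ≈ 11288.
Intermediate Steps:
q = 739/228 (q = -49/(-24 + 12) - 80*1/95 = -49/(-12) - 16/19 = -49*(-1/12) - 16/19 = 49/12 - 16/19 = 739/228 ≈ 3.2412)
F = 35
z(Z) = Z
C(w) = 739/228 + 2*w**2 (C(w) = (w**2 + w*w) + 739/228 = (w**2 + w**2) + 739/228 = 2*w**2 + 739/228 = 739/228 + 2*w**2)
C(F) + 8835 = (739/228 + 2*35**2) + 8835 = (739/228 + 2*1225) + 8835 = (739/228 + 2450) + 8835 = 559339/228 + 8835 = 2573719/228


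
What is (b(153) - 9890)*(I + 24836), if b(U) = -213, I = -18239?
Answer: -66649491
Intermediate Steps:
(b(153) - 9890)*(I + 24836) = (-213 - 9890)*(-18239 + 24836) = -10103*6597 = -66649491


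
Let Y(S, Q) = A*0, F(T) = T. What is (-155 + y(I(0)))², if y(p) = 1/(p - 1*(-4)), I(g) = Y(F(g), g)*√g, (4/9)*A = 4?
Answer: 383161/16 ≈ 23948.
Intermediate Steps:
A = 9 (A = (9/4)*4 = 9)
Y(S, Q) = 0 (Y(S, Q) = 9*0 = 0)
I(g) = 0 (I(g) = 0*√g = 0)
y(p) = 1/(4 + p) (y(p) = 1/(p + 4) = 1/(4 + p))
(-155 + y(I(0)))² = (-155 + 1/(4 + 0))² = (-155 + 1/4)² = (-155 + ¼)² = (-619/4)² = 383161/16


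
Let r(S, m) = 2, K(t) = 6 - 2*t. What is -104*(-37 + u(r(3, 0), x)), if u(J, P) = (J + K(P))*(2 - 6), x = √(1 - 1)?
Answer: 7176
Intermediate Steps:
x = 0 (x = √0 = 0)
u(J, P) = -24 - 4*J + 8*P (u(J, P) = (J + (6 - 2*P))*(2 - 6) = (6 + J - 2*P)*(-4) = -24 - 4*J + 8*P)
-104*(-37 + u(r(3, 0), x)) = -104*(-37 + (-24 - 4*2 + 8*0)) = -104*(-37 + (-24 - 8 + 0)) = -104*(-37 - 32) = -104*(-69) = 7176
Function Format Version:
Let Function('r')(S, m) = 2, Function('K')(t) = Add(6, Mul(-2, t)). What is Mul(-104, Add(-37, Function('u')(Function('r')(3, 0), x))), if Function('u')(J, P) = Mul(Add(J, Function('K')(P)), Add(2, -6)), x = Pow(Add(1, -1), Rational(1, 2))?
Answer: 7176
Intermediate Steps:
x = 0 (x = Pow(0, Rational(1, 2)) = 0)
Function('u')(J, P) = Add(-24, Mul(-4, J), Mul(8, P)) (Function('u')(J, P) = Mul(Add(J, Add(6, Mul(-2, P))), Add(2, -6)) = Mul(Add(6, J, Mul(-2, P)), -4) = Add(-24, Mul(-4, J), Mul(8, P)))
Mul(-104, Add(-37, Function('u')(Function('r')(3, 0), x))) = Mul(-104, Add(-37, Add(-24, Mul(-4, 2), Mul(8, 0)))) = Mul(-104, Add(-37, Add(-24, -8, 0))) = Mul(-104, Add(-37, -32)) = Mul(-104, -69) = 7176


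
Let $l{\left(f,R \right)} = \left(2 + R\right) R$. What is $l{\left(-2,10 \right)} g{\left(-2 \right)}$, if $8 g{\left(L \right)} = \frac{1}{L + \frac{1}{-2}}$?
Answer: $-6$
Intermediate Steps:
$l{\left(f,R \right)} = R \left(2 + R\right)$
$g{\left(L \right)} = \frac{1}{8 \left(- \frac{1}{2} + L\right)}$ ($g{\left(L \right)} = \frac{1}{8 \left(L + \frac{1}{-2}\right)} = \frac{1}{8 \left(L - \frac{1}{2}\right)} = \frac{1}{8 \left(- \frac{1}{2} + L\right)}$)
$l{\left(-2,10 \right)} g{\left(-2 \right)} = 10 \left(2 + 10\right) \frac{1}{4 \left(-1 + 2 \left(-2\right)\right)} = 10 \cdot 12 \frac{1}{4 \left(-1 - 4\right)} = 120 \frac{1}{4 \left(-5\right)} = 120 \cdot \frac{1}{4} \left(- \frac{1}{5}\right) = 120 \left(- \frac{1}{20}\right) = -6$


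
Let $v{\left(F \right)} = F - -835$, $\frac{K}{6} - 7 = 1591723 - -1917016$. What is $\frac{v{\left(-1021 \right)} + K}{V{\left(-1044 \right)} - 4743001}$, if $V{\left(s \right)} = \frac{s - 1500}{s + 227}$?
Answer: $- \frac{17199720930}{3875029273} \approx -4.4386$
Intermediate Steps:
$V{\left(s \right)} = \frac{-1500 + s}{227 + s}$
$K = 21052476$ ($K = 42 + 6 \left(1591723 - -1917016\right) = 42 + 6 \left(1591723 + 1917016\right) = 42 + 6 \cdot 3508739 = 42 + 21052434 = 21052476$)
$v{\left(F \right)} = 835 + F$ ($v{\left(F \right)} = F + 835 = 835 + F$)
$\frac{v{\left(-1021 \right)} + K}{V{\left(-1044 \right)} - 4743001} = \frac{\left(835 - 1021\right) + 21052476}{\frac{-1500 - 1044}{227 - 1044} - 4743001} = \frac{-186 + 21052476}{\frac{1}{-817} \left(-2544\right) - 4743001} = \frac{21052290}{\left(- \frac{1}{817}\right) \left(-2544\right) - 4743001} = \frac{21052290}{\frac{2544}{817} - 4743001} = \frac{21052290}{- \frac{3875029273}{817}} = 21052290 \left(- \frac{817}{3875029273}\right) = - \frac{17199720930}{3875029273}$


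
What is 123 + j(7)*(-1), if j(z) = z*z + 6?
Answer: 68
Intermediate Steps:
j(z) = 6 + z² (j(z) = z² + 6 = 6 + z²)
123 + j(7)*(-1) = 123 + (6 + 7²)*(-1) = 123 + (6 + 49)*(-1) = 123 + 55*(-1) = 123 - 55 = 68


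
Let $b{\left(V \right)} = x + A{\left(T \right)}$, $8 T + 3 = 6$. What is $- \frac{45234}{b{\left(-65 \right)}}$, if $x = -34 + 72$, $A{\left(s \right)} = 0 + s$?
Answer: $- \frac{361872}{307} \approx -1178.7$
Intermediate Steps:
$T = \frac{3}{8}$ ($T = - \frac{3}{8} + \frac{1}{8} \cdot 6 = - \frac{3}{8} + \frac{3}{4} = \frac{3}{8} \approx 0.375$)
$A{\left(s \right)} = s$
$x = 38$
$b{\left(V \right)} = \frac{307}{8}$ ($b{\left(V \right)} = 38 + \frac{3}{8} = \frac{307}{8}$)
$- \frac{45234}{b{\left(-65 \right)}} = - \frac{45234}{\frac{307}{8}} = \left(-45234\right) \frac{8}{307} = - \frac{361872}{307}$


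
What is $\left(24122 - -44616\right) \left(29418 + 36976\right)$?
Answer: $4563790772$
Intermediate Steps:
$\left(24122 - -44616\right) \left(29418 + 36976\right) = \left(24122 + 44616\right) 66394 = 68738 \cdot 66394 = 4563790772$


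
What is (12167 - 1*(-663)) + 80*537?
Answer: 55790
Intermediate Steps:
(12167 - 1*(-663)) + 80*537 = (12167 + 663) + 42960 = 12830 + 42960 = 55790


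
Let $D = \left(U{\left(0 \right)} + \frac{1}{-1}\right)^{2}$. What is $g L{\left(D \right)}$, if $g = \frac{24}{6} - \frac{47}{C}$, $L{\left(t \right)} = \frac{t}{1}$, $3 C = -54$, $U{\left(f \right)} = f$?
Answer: $\frac{119}{18} \approx 6.6111$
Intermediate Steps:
$C = -18$ ($C = \frac{1}{3} \left(-54\right) = -18$)
$D = 1$ ($D = \left(0 + \frac{1}{-1}\right)^{2} = \left(0 - 1\right)^{2} = \left(-1\right)^{2} = 1$)
$L{\left(t \right)} = t$ ($L{\left(t \right)} = t 1 = t$)
$g = \frac{119}{18}$ ($g = \frac{24}{6} - \frac{47}{-18} = 24 \cdot \frac{1}{6} - - \frac{47}{18} = 4 + \frac{47}{18} = \frac{119}{18} \approx 6.6111$)
$g L{\left(D \right)} = \frac{119}{18} \cdot 1 = \frac{119}{18}$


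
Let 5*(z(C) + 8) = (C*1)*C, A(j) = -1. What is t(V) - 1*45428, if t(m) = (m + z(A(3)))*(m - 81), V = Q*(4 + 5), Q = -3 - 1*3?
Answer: -37085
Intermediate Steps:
Q = -6 (Q = -3 - 3 = -6)
z(C) = -8 + C²/5 (z(C) = -8 + ((C*1)*C)/5 = -8 + (C*C)/5 = -8 + C²/5)
V = -54 (V = -6*(4 + 5) = -6*9 = -54)
t(m) = (-81 + m)*(-39/5 + m) (t(m) = (m + (-8 + (⅕)*(-1)²))*(m - 81) = (m + (-8 + (⅕)*1))*(-81 + m) = (m + (-8 + ⅕))*(-81 + m) = (m - 39/5)*(-81 + m) = (-39/5 + m)*(-81 + m) = (-81 + m)*(-39/5 + m))
t(V) - 1*45428 = (3159/5 + (-54)² - 444/5*(-54)) - 1*45428 = (3159/5 + 2916 + 23976/5) - 45428 = 8343 - 45428 = -37085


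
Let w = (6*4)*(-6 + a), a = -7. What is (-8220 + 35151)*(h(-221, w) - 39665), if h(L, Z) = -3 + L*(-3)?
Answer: -1050443655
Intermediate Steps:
w = -312 (w = (6*4)*(-6 - 7) = 24*(-13) = -312)
h(L, Z) = -3 - 3*L
(-8220 + 35151)*(h(-221, w) - 39665) = (-8220 + 35151)*((-3 - 3*(-221)) - 39665) = 26931*((-3 + 663) - 39665) = 26931*(660 - 39665) = 26931*(-39005) = -1050443655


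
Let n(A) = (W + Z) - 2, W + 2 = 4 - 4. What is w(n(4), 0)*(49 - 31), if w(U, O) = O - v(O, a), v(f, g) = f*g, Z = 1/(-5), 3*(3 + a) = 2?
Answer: 0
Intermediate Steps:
a = -7/3 (a = -3 + (1/3)*2 = -3 + 2/3 = -7/3 ≈ -2.3333)
W = -2 (W = -2 + (4 - 4) = -2 + 0 = -2)
Z = -1/5 ≈ -0.20000
n(A) = -21/5 (n(A) = (-2 - 1/5) - 2 = -11/5 - 2 = -21/5)
w(U, O) = 10*O/3 (w(U, O) = O - O*(-7)/3 = O - (-7)*O/3 = O + 7*O/3 = 10*O/3)
w(n(4), 0)*(49 - 31) = ((10/3)*0)*(49 - 31) = 0*18 = 0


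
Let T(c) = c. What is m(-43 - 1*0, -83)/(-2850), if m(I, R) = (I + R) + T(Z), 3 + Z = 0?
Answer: 43/950 ≈ 0.045263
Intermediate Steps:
Z = -3 (Z = -3 + 0 = -3)
m(I, R) = -3 + I + R (m(I, R) = (I + R) - 3 = -3 + I + R)
m(-43 - 1*0, -83)/(-2850) = (-3 + (-43 - 1*0) - 83)/(-2850) = (-3 + (-43 + 0) - 83)*(-1/2850) = (-3 - 43 - 83)*(-1/2850) = -129*(-1/2850) = 43/950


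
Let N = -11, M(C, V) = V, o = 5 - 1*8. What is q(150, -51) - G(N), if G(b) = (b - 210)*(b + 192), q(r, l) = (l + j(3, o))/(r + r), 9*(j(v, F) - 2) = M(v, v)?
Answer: 18000377/450 ≈ 40001.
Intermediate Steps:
o = -3 (o = 5 - 8 = -3)
j(v, F) = 2 + v/9
q(r, l) = (7/3 + l)/(2*r) (q(r, l) = (l + (2 + (⅑)*3))/(r + r) = (l + (2 + ⅓))/((2*r)) = (l + 7/3)*(1/(2*r)) = (7/3 + l)*(1/(2*r)) = (7/3 + l)/(2*r))
G(b) = (-210 + b)*(192 + b)
q(150, -51) - G(N) = (⅙)*(7 + 3*(-51))/150 - (-40320 + (-11)² - 18*(-11)) = (⅙)*(1/150)*(7 - 153) - (-40320 + 121 + 198) = (⅙)*(1/150)*(-146) - 1*(-40001) = -73/450 + 40001 = 18000377/450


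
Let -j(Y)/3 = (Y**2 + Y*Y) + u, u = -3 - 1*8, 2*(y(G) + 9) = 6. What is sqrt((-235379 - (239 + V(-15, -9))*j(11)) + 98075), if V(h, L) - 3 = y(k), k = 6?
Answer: 162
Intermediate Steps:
y(G) = -6 (y(G) = -9 + (1/2)*6 = -9 + 3 = -6)
u = -11 (u = -3 - 8 = -11)
j(Y) = 33 - 6*Y**2 (j(Y) = -3*((Y**2 + Y*Y) - 11) = -3*((Y**2 + Y**2) - 11) = -3*(2*Y**2 - 11) = -3*(-11 + 2*Y**2) = 33 - 6*Y**2)
V(h, L) = -3 (V(h, L) = 3 - 6 = -3)
sqrt((-235379 - (239 + V(-15, -9))*j(11)) + 98075) = sqrt((-235379 - (239 - 3)*(33 - 6*11**2)) + 98075) = sqrt((-235379 - 236*(33 - 6*121)) + 98075) = sqrt((-235379 - 236*(33 - 726)) + 98075) = sqrt((-235379 - 236*(-693)) + 98075) = sqrt((-235379 - 1*(-163548)) + 98075) = sqrt((-235379 + 163548) + 98075) = sqrt(-71831 + 98075) = sqrt(26244) = 162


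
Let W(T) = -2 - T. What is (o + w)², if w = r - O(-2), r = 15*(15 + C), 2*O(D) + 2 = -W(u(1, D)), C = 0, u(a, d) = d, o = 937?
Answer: 1352569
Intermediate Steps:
O(D) = D/2 (O(D) = -1 + (-(-2 - D))/2 = -1 + (2 + D)/2 = -1 + (1 + D/2) = D/2)
r = 225 (r = 15*(15 + 0) = 15*15 = 225)
w = 226 (w = 225 - (-2)/2 = 225 - 1*(-1) = 225 + 1 = 226)
(o + w)² = (937 + 226)² = 1163² = 1352569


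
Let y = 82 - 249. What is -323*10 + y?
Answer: -3397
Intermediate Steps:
y = -167
-323*10 + y = -323*10 - 167 = -3230 - 167 = -3397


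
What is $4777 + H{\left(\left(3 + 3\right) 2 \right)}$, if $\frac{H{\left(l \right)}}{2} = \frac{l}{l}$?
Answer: $4779$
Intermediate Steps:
$H{\left(l \right)} = 2$ ($H{\left(l \right)} = 2 \frac{l}{l} = 2 \cdot 1 = 2$)
$4777 + H{\left(\left(3 + 3\right) 2 \right)} = 4777 + 2 = 4779$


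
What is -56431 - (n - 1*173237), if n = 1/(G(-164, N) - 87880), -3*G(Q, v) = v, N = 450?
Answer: 10282432181/88030 ≈ 1.1681e+5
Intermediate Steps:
G(Q, v) = -v/3
n = -1/88030 (n = 1/(-⅓*450 - 87880) = 1/(-150 - 87880) = 1/(-88030) = -1/88030 ≈ -1.1360e-5)
-56431 - (n - 1*173237) = -56431 - (-1/88030 - 1*173237) = -56431 - (-1/88030 - 173237) = -56431 - 1*(-15250053111/88030) = -56431 + 15250053111/88030 = 10282432181/88030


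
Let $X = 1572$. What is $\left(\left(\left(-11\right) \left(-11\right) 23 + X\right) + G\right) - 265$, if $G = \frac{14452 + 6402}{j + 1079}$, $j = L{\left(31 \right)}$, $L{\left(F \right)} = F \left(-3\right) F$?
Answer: $\frac{3678753}{902} \approx 4078.4$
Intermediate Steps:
$L{\left(F \right)} = - 3 F^{2}$ ($L{\left(F \right)} = - 3 F F = - 3 F^{2}$)
$j = -2883$ ($j = - 3 \cdot 31^{2} = \left(-3\right) 961 = -2883$)
$G = - \frac{10427}{902}$ ($G = \frac{14452 + 6402}{-2883 + 1079} = \frac{20854}{-1804} = 20854 \left(- \frac{1}{1804}\right) = - \frac{10427}{902} \approx -11.56$)
$\left(\left(\left(-11\right) \left(-11\right) 23 + X\right) + G\right) - 265 = \left(\left(\left(-11\right) \left(-11\right) 23 + 1572\right) - \frac{10427}{902}\right) - 265 = \left(\left(121 \cdot 23 + 1572\right) - \frac{10427}{902}\right) - 265 = \left(\left(2783 + 1572\right) - \frac{10427}{902}\right) - 265 = \left(4355 - \frac{10427}{902}\right) - 265 = \frac{3917783}{902} - 265 = \frac{3678753}{902}$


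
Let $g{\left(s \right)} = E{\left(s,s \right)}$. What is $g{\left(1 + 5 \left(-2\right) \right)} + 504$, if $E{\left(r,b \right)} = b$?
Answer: $495$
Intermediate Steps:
$g{\left(s \right)} = s$
$g{\left(1 + 5 \left(-2\right) \right)} + 504 = \left(1 + 5 \left(-2\right)\right) + 504 = \left(1 - 10\right) + 504 = -9 + 504 = 495$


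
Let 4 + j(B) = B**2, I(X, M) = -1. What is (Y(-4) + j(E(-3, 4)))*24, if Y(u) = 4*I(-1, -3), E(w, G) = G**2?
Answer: 5952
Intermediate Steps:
j(B) = -4 + B**2
Y(u) = -4 (Y(u) = 4*(-1) = -4)
(Y(-4) + j(E(-3, 4)))*24 = (-4 + (-4 + (4**2)**2))*24 = (-4 + (-4 + 16**2))*24 = (-4 + (-4 + 256))*24 = (-4 + 252)*24 = 248*24 = 5952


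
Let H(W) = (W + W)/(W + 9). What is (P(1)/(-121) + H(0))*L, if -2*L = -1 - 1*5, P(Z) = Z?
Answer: -3/121 ≈ -0.024793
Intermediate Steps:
H(W) = 2*W/(9 + W) (H(W) = (2*W)/(9 + W) = 2*W/(9 + W))
L = 3 (L = -(-1 - 1*5)/2 = -(-1 - 5)/2 = -1/2*(-6) = 3)
(P(1)/(-121) + H(0))*L = (1/(-121) + 2*0/(9 + 0))*3 = (1*(-1/121) + 2*0/9)*3 = (-1/121 + 2*0*(1/9))*3 = (-1/121 + 0)*3 = -1/121*3 = -3/121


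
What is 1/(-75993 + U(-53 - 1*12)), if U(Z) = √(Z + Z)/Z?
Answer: -4939545/375370843187 + I*√130/375370843187 ≈ -1.3159e-5 + 3.0375e-11*I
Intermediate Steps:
U(Z) = √2/√Z (U(Z) = √(2*Z)/Z = (√2*√Z)/Z = √2/√Z)
1/(-75993 + U(-53 - 1*12)) = 1/(-75993 + √2/√(-53 - 1*12)) = 1/(-75993 + √2/√(-53 - 12)) = 1/(-75993 + √2/√(-65)) = 1/(-75993 + √2*(-I*√65/65)) = 1/(-75993 - I*√130/65)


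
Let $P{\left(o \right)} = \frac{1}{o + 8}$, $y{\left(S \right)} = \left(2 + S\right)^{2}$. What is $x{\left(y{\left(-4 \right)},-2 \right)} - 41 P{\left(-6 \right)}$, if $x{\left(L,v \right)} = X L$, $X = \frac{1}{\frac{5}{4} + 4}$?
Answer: $- \frac{829}{42} \approx -19.738$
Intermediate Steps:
$X = \frac{4}{21}$ ($X = \frac{1}{5 \cdot \frac{1}{4} + 4} = \frac{1}{\frac{5}{4} + 4} = \frac{1}{\frac{21}{4}} = \frac{4}{21} \approx 0.19048$)
$P{\left(o \right)} = \frac{1}{8 + o}$
$x{\left(L,v \right)} = \frac{4 L}{21}$
$x{\left(y{\left(-4 \right)},-2 \right)} - 41 P{\left(-6 \right)} = \frac{4 \left(2 - 4\right)^{2}}{21} - \frac{41}{8 - 6} = \frac{4 \left(-2\right)^{2}}{21} - \frac{41}{2} = \frac{4}{21} \cdot 4 - \frac{41}{2} = \frac{16}{21} - \frac{41}{2} = - \frac{829}{42}$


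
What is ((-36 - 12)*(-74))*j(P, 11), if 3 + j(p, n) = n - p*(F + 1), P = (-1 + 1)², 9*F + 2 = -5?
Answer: 28416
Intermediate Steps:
F = -7/9 (F = -2/9 + (⅑)*(-5) = -2/9 - 5/9 = -7/9 ≈ -0.77778)
P = 0 (P = 0² = 0)
j(p, n) = -3 + n - 2*p/9 (j(p, n) = -3 + (n - p*(-7/9 + 1)) = -3 + (n - p*2/9) = -3 + (n - 2*p/9) = -3 + n - 2*p/9)
((-36 - 12)*(-74))*j(P, 11) = ((-36 - 12)*(-74))*(-3 + 11 - 2/9*0) = (-48*(-74))*(-3 + 11 + 0) = 3552*8 = 28416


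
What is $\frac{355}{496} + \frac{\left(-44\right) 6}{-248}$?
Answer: $\frac{883}{496} \approx 1.7802$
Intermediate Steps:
$\frac{355}{496} + \frac{\left(-44\right) 6}{-248} = 355 \cdot \frac{1}{496} - - \frac{33}{31} = \frac{355}{496} + \frac{33}{31} = \frac{883}{496}$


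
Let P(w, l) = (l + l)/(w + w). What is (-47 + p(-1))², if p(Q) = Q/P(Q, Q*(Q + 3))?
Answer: 9025/4 ≈ 2256.3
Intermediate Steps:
P(w, l) = l/w (P(w, l) = (2*l)/((2*w)) = (2*l)*(1/(2*w)) = l/w)
p(Q) = Q/(3 + Q) (p(Q) = Q/(((Q*(Q + 3))/Q)) = Q/(((Q*(3 + Q))/Q)) = Q/(3 + Q))
(-47 + p(-1))² = (-47 - 1/(3 - 1))² = (-47 - 1/2)² = (-47 - 1*½)² = (-47 - ½)² = (-95/2)² = 9025/4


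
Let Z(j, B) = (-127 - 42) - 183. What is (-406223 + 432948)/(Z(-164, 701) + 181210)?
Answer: 26725/180858 ≈ 0.14777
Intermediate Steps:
Z(j, B) = -352 (Z(j, B) = -169 - 183 = -352)
(-406223 + 432948)/(Z(-164, 701) + 181210) = (-406223 + 432948)/(-352 + 181210) = 26725/180858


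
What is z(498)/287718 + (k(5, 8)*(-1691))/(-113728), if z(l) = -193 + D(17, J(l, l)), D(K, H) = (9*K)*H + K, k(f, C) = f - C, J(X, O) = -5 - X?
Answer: -5116001347/16360796352 ≈ -0.31270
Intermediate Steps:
D(K, H) = K + 9*H*K (D(K, H) = 9*H*K + K = K + 9*H*K)
z(l) = -941 - 153*l (z(l) = -193 + 17*(1 + 9*(-5 - l)) = -193 + 17*(1 + (-45 - 9*l)) = -193 + 17*(-44 - 9*l) = -193 + (-748 - 153*l) = -941 - 153*l)
z(498)/287718 + (k(5, 8)*(-1691))/(-113728) = (-941 - 153*498)/287718 + ((5 - 1*8)*(-1691))/(-113728) = (-941 - 76194)*(1/287718) + ((5 - 8)*(-1691))*(-1/113728) = -77135*1/287718 - 3*(-1691)*(-1/113728) = -77135/287718 + 5073*(-1/113728) = -77135/287718 - 5073/113728 = -5116001347/16360796352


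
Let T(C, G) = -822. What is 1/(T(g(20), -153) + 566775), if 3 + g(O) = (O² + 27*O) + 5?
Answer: 1/565953 ≈ 1.7669e-6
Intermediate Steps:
g(O) = 2 + O² + 27*O (g(O) = -3 + ((O² + 27*O) + 5) = -3 + (5 + O² + 27*O) = 2 + O² + 27*O)
1/(T(g(20), -153) + 566775) = 1/(-822 + 566775) = 1/565953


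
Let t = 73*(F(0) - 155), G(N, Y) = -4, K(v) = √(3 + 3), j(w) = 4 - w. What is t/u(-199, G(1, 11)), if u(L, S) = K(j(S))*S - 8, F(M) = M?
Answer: -11315/4 + 11315*√6/8 ≈ 635.75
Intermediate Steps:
K(v) = √6
t = -11315 (t = 73*(0 - 155) = 73*(-155) = -11315)
u(L, S) = -8 + S*√6 (u(L, S) = √6*S - 8 = S*√6 - 8 = -8 + S*√6)
t/u(-199, G(1, 11)) = -11315/(-8 - 4*√6)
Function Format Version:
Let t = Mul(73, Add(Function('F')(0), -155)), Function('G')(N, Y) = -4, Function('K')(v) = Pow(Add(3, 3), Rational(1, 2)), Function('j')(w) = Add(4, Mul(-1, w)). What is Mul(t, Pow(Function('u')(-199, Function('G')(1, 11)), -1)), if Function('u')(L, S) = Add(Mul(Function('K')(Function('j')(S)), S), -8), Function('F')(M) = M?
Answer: Add(Rational(-11315, 4), Mul(Rational(11315, 8), Pow(6, Rational(1, 2)))) ≈ 635.75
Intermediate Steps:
Function('K')(v) = Pow(6, Rational(1, 2))
t = -11315 (t = Mul(73, Add(0, -155)) = Mul(73, -155) = -11315)
Function('u')(L, S) = Add(-8, Mul(S, Pow(6, Rational(1, 2)))) (Function('u')(L, S) = Add(Mul(Pow(6, Rational(1, 2)), S), -8) = Add(Mul(S, Pow(6, Rational(1, 2))), -8) = Add(-8, Mul(S, Pow(6, Rational(1, 2)))))
Mul(t, Pow(Function('u')(-199, Function('G')(1, 11)), -1)) = Mul(-11315, Pow(Add(-8, Mul(-4, Pow(6, Rational(1, 2)))), -1))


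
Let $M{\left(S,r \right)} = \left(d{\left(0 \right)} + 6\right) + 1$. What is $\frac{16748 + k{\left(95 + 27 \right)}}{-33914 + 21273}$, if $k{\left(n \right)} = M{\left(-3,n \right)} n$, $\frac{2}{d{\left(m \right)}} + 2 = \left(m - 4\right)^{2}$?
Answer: $- \frac{123336}{88487} \approx -1.3938$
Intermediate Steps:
$d{\left(m \right)} = \frac{2}{-2 + \left(-4 + m\right)^{2}}$ ($d{\left(m \right)} = \frac{2}{-2 + \left(m - 4\right)^{2}} = \frac{2}{-2 + \left(-4 + m\right)^{2}}$)
$M{\left(S,r \right)} = \frac{50}{7}$ ($M{\left(S,r \right)} = \left(\frac{2}{-2 + \left(-4 + 0\right)^{2}} + 6\right) + 1 = \left(\frac{2}{-2 + \left(-4\right)^{2}} + 6\right) + 1 = \left(\frac{2}{-2 + 16} + 6\right) + 1 = \left(\frac{2}{14} + 6\right) + 1 = \left(2 \cdot \frac{1}{14} + 6\right) + 1 = \left(\frac{1}{7} + 6\right) + 1 = \frac{43}{7} + 1 = \frac{50}{7}$)
$k{\left(n \right)} = \frac{50 n}{7}$
$\frac{16748 + k{\left(95 + 27 \right)}}{-33914 + 21273} = \frac{16748 + \frac{50 \left(95 + 27\right)}{7}}{-33914 + 21273} = \frac{16748 + \frac{50}{7} \cdot 122}{-12641} = \left(16748 + \frac{6100}{7}\right) \left(- \frac{1}{12641}\right) = \frac{123336}{7} \left(- \frac{1}{12641}\right) = - \frac{123336}{88487}$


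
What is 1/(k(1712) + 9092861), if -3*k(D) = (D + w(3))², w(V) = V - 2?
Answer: 1/8114738 ≈ 1.2323e-7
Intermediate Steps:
w(V) = -2 + V
k(D) = -(1 + D)²/3 (k(D) = -(D + (-2 + 3))²/3 = -(D + 1)²/3 = -(1 + D)²/3)
1/(k(1712) + 9092861) = 1/(-(1 + 1712)²/3 + 9092861) = 1/(-⅓*1713² + 9092861) = 1/(-⅓*2934369 + 9092861) = 1/(-978123 + 9092861) = 1/8114738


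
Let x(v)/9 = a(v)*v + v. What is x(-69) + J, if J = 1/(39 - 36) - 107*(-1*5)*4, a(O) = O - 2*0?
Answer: 133105/3 ≈ 44368.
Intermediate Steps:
a(O) = O (a(O) = O + 0 = O)
J = 6421/3 (J = 1/3 - (-535)*4 = ⅓ - 107*(-20) = ⅓ + 2140 = 6421/3 ≈ 2140.3)
x(v) = 9*v + 9*v² (x(v) = 9*(v*v + v) = 9*(v² + v) = 9*(v + v²) = 9*v + 9*v²)
x(-69) + J = 9*(-69)*(1 - 69) + 6421/3 = 9*(-69)*(-68) + 6421/3 = 42228 + 6421/3 = 133105/3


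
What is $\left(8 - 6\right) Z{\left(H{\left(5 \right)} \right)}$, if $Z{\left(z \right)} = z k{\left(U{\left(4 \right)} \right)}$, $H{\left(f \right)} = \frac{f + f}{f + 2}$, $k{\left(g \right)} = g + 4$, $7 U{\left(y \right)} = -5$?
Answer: $\frac{460}{49} \approx 9.3878$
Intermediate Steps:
$U{\left(y \right)} = - \frac{5}{7}$ ($U{\left(y \right)} = \frac{1}{7} \left(-5\right) = - \frac{5}{7}$)
$k{\left(g \right)} = 4 + g$
$H{\left(f \right)} = \frac{2 f}{2 + f}$
$Z{\left(z \right)} = \frac{23 z}{7}$ ($Z{\left(z \right)} = z \left(4 - \frac{5}{7}\right) = z \frac{23}{7} = \frac{23 z}{7}$)
$\left(8 - 6\right) Z{\left(H{\left(5 \right)} \right)} = \left(8 - 6\right) \frac{23 \cdot 2 \cdot 5 \frac{1}{2 + 5}}{7} = \left(8 - 6\right) \frac{23 \cdot 2 \cdot 5 \cdot \frac{1}{7}}{7} = 2 \frac{23 \cdot 2 \cdot 5 \cdot \frac{1}{7}}{7} = 2 \cdot \frac{23}{7} \cdot \frac{10}{7} = 2 \cdot \frac{230}{49} = \frac{460}{49}$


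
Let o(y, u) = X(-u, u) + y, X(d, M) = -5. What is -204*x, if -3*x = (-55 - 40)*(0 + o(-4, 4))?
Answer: 58140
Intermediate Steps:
o(y, u) = -5 + y
x = -285 (x = -(-55 - 40)*(0 + (-5 - 4))/3 = -(-95)*(0 - 9)/3 = -(-95)*(-9)/3 = -⅓*855 = -285)
-204*x = -204*(-285) = 58140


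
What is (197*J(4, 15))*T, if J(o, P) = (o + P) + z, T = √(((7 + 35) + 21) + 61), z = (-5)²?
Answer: 17336*√31 ≈ 96523.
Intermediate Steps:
z = 25
T = 2*√31 (T = √((42 + 21) + 61) = √(63 + 61) = √124 = 2*√31 ≈ 11.136)
J(o, P) = 25 + P + o (J(o, P) = (o + P) + 25 = (P + o) + 25 = 25 + P + o)
(197*J(4, 15))*T = (197*(25 + 15 + 4))*(2*√31) = (197*44)*(2*√31) = 8668*(2*√31) = 17336*√31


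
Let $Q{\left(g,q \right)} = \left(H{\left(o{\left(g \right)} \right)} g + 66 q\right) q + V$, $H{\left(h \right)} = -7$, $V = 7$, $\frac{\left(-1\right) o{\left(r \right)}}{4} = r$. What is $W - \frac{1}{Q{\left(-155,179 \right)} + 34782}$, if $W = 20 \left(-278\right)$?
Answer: $- \frac{13031027601}{2343710} \approx -5560.0$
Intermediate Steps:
$o{\left(r \right)} = - 4 r$
$Q{\left(g,q \right)} = 7 + q \left(- 7 g + 66 q\right)$ ($Q{\left(g,q \right)} = \left(- 7 g + 66 q\right) q + 7 = q \left(- 7 g + 66 q\right) + 7 = 7 + q \left(- 7 g + 66 q\right)$)
$W = -5560$
$W - \frac{1}{Q{\left(-155,179 \right)} + 34782} = -5560 - \frac{1}{\left(7 + 66 \cdot 179^{2} - \left(-1085\right) 179\right) + 34782} = -5560 - \frac{1}{\left(7 + 66 \cdot 32041 + 194215\right) + 34782} = -5560 - \frac{1}{\left(7 + 2114706 + 194215\right) + 34782} = -5560 - \frac{1}{2308928 + 34782} = -5560 - \frac{1}{2343710} = - \frac{13031027601}{2343710}$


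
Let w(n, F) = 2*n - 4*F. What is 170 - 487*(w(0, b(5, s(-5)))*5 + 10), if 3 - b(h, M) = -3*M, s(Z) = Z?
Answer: -121580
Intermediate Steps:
b(h, M) = 3 + 3*M (b(h, M) = 3 - (-3)*M = 3 + 3*M)
w(n, F) = -4*F + 2*n
170 - 487*(w(0, b(5, s(-5)))*5 + 10) = 170 - 487*((-4*(3 + 3*(-5)) + 2*0)*5 + 10) = 170 - 487*((-4*(3 - 15) + 0)*5 + 10) = 170 - 487*((-4*(-12) + 0)*5 + 10) = 170 - 487*((48 + 0)*5 + 10) = 170 - 487*(48*5 + 10) = 170 - 487*(240 + 10) = 170 - 487*250 = 170 - 121750 = -121580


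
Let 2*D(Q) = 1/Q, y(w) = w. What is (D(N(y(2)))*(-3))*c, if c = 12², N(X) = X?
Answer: -108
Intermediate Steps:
D(Q) = 1/(2*Q) (D(Q) = (1/Q)/2 = 1/(2*Q))
c = 144
(D(N(y(2)))*(-3))*c = (((½)/2)*(-3))*144 = (((½)*(½))*(-3))*144 = ((¼)*(-3))*144 = -¾*144 = -108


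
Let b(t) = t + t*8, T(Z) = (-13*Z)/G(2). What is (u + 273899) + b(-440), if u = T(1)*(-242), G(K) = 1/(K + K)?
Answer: 282523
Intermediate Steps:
G(K) = 1/(2*K)
T(Z) = -52*Z (T(Z) = (-13*Z)/(((½)/2)) = (-13*Z)/(((½)*(½))) = (-13*Z)/(¼) = -13*Z*4 = -52*Z)
u = 12584 (u = -52*1*(-242) = -52*(-242) = 12584)
b(t) = 9*t (b(t) = t + 8*t = 9*t)
(u + 273899) + b(-440) = (12584 + 273899) + 9*(-440) = 286483 - 3960 = 282523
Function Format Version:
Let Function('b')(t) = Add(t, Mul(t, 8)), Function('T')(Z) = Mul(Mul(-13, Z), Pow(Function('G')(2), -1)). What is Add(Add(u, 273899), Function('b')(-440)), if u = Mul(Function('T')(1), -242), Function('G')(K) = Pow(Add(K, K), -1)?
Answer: 282523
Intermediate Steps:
Function('G')(K) = Mul(Rational(1, 2), Pow(K, -1)) (Function('G')(K) = Pow(Mul(2, K), -1) = Mul(Rational(1, 2), Pow(K, -1)))
Function('T')(Z) = Mul(-52, Z) (Function('T')(Z) = Mul(Mul(-13, Z), Pow(Mul(Rational(1, 2), Pow(2, -1)), -1)) = Mul(Mul(-13, Z), Pow(Mul(Rational(1, 2), Rational(1, 2)), -1)) = Mul(Mul(-13, Z), Pow(Rational(1, 4), -1)) = Mul(Mul(-13, Z), 4) = Mul(-52, Z))
u = 12584 (u = Mul(Mul(-52, 1), -242) = Mul(-52, -242) = 12584)
Function('b')(t) = Mul(9, t) (Function('b')(t) = Add(t, Mul(8, t)) = Mul(9, t))
Add(Add(u, 273899), Function('b')(-440)) = Add(Add(12584, 273899), Mul(9, -440)) = Add(286483, -3960) = 282523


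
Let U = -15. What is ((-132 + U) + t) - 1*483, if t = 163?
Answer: -467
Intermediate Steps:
((-132 + U) + t) - 1*483 = ((-132 - 15) + 163) - 1*483 = (-147 + 163) - 483 = 16 - 483 = -467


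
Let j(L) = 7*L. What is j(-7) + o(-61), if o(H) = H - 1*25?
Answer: -135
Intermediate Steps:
o(H) = -25 + H (o(H) = H - 25 = -25 + H)
j(-7) + o(-61) = 7*(-7) + (-25 - 61) = -49 - 86 = -135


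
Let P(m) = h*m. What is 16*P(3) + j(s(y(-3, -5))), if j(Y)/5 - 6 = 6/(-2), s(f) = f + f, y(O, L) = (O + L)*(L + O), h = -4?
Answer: -177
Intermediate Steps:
y(O, L) = (L + O)² (y(O, L) = (L + O)*(L + O) = (L + O)²)
s(f) = 2*f
P(m) = -4*m
j(Y) = 15 (j(Y) = 30 + 5*(6/(-2)) = 30 + 5*(6*(-½)) = 30 + 5*(-3) = 30 - 15 = 15)
16*P(3) + j(s(y(-3, -5))) = 16*(-4*3) + 15 = 16*(-12) + 15 = -192 + 15 = -177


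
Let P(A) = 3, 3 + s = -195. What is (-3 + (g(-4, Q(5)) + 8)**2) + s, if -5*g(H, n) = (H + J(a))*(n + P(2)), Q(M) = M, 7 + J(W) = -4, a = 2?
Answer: 823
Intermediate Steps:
s = -198 (s = -3 - 195 = -198)
J(W) = -11 (J(W) = -7 - 4 = -11)
g(H, n) = -(-11 + H)*(3 + n)/5 (g(H, n) = -(H - 11)*(n + 3)/5 = -(-11 + H)*(3 + n)/5)
(-3 + (g(-4, Q(5)) + 8)**2) + s = (-3 + ((33/5 - 3/5*(-4) + (11/5)*5 - 1/5*(-4)*5) + 8)**2) - 198 = (-3 + ((33/5 + 12/5 + 11 + 4) + 8)**2) - 198 = (-3 + (24 + 8)**2) - 198 = (-3 + 32**2) - 198 = (-3 + 1024) - 198 = 1021 - 198 = 823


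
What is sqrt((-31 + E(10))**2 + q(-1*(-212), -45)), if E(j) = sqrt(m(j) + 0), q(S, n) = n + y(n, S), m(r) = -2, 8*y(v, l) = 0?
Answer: sqrt(914 - 62*I*sqrt(2)) ≈ 30.267 - 1.4485*I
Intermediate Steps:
y(v, l) = 0 (y(v, l) = (1/8)*0 = 0)
q(S, n) = n (q(S, n) = n + 0 = n)
E(j) = I*sqrt(2) (E(j) = sqrt(-2 + 0) = sqrt(-2) = I*sqrt(2))
sqrt((-31 + E(10))**2 + q(-1*(-212), -45)) = sqrt((-31 + I*sqrt(2))**2 - 45) = sqrt(-45 + (-31 + I*sqrt(2))**2)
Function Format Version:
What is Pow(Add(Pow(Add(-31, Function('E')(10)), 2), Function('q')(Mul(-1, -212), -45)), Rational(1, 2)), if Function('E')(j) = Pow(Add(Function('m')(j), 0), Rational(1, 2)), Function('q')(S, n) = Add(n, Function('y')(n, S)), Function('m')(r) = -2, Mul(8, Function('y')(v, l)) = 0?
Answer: Pow(Add(914, Mul(-62, I, Pow(2, Rational(1, 2)))), Rational(1, 2)) ≈ Add(30.267, Mul(-1.4485, I))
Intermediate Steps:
Function('y')(v, l) = 0 (Function('y')(v, l) = Mul(Rational(1, 8), 0) = 0)
Function('q')(S, n) = n (Function('q')(S, n) = Add(n, 0) = n)
Function('E')(j) = Mul(I, Pow(2, Rational(1, 2))) (Function('E')(j) = Pow(Add(-2, 0), Rational(1, 2)) = Pow(-2, Rational(1, 2)) = Mul(I, Pow(2, Rational(1, 2))))
Pow(Add(Pow(Add(-31, Function('E')(10)), 2), Function('q')(Mul(-1, -212), -45)), Rational(1, 2)) = Pow(Add(Pow(Add(-31, Mul(I, Pow(2, Rational(1, 2)))), 2), -45), Rational(1, 2)) = Pow(Add(-45, Pow(Add(-31, Mul(I, Pow(2, Rational(1, 2)))), 2)), Rational(1, 2))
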